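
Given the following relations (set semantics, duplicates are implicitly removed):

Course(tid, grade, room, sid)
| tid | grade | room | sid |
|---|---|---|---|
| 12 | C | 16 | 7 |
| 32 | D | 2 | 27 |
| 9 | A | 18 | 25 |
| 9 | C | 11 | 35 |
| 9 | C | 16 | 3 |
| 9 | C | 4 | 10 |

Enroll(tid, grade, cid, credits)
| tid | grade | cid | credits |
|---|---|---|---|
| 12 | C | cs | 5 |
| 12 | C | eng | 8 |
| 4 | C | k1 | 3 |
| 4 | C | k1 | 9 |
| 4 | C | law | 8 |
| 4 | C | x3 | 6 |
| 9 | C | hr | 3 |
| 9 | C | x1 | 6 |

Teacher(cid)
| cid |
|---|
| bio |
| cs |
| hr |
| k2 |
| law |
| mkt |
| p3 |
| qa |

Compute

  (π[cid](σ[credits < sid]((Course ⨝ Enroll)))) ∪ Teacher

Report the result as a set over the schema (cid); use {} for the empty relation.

{bio, cs, hr, k2, law, mkt, p3, qa, x1}

Course ⋈ Enroll (natural join on tid, grade): {(12, C, 16, 7, cs, 5), (12, C, 16, 7, eng, 8), (9, C, 11, 35, hr, 3), (9, C, 11, 35, x1, 6), (9, C, 16, 3, hr, 3), (9, C, 16, 3, x1, 6), (9, C, 4, 10, hr, 3), (9, C, 4, 10, x1, 6)}
σ[credits < sid]: keep tuples satisfying credits < sid → {(12, C, 16, 7, cs, 5), (9, C, 11, 35, hr, 3), (9, C, 11, 35, x1, 6), (9, C, 4, 10, hr, 3), (9, C, 4, 10, x1, 6)}
π[cid]: project onto (cid) (2 duplicate(s) eliminated) → {cs, hr, x1}
Union: {cs, hr, x1} with {bio, cs, hr, k2, law, mkt, p3, qa} → {bio, cs, hr, k2, law, mkt, p3, qa, x1}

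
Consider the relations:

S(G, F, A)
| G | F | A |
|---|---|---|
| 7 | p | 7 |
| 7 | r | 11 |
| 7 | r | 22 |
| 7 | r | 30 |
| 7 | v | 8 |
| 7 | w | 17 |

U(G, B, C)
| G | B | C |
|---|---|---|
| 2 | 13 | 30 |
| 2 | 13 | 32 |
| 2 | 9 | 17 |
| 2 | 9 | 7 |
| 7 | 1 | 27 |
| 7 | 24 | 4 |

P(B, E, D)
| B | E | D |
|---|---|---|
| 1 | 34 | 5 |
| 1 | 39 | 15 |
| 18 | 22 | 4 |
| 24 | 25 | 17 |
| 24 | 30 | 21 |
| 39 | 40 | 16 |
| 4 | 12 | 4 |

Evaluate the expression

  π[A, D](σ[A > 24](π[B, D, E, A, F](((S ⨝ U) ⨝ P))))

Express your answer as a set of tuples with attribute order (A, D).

{(30, 15), (30, 17), (30, 21), (30, 5)}

Joining S and U on G yields {(7, p, 7, 1, 27), (7, p, 7, 24, 4), (7, r, 11, 1, 27), (7, r, 11, 24, 4), (7, r, 22, 1, 27), (7, r, 22, 24, 4), (7, r, 30, 1, 27), (7, r, 30, 24, 4), (7, v, 8, 1, 27), (7, v, 8, 24, 4), (7, w, 17, 1, 27), (7, w, 17, 24, 4)}.
Joining (S ⨝ U) and P on B yields {(7, p, 7, 1, 27, 34, 5), (7, p, 7, 1, 27, 39, 15), (7, p, 7, 24, 4, 25, 17), (7, p, 7, 24, 4, 30, 21), (7, r, 11, 1, 27, 34, 5), (7, r, 11, 1, 27, 39, 15), (7, r, 11, 24, 4, 25, 17), (7, r, 11, 24, 4, 30, 21), (7, r, 22, 1, 27, 34, 5), (7, r, 22, 1, 27, 39, 15), (7, r, 22, 24, 4, 25, 17), (7, r, 22, 24, 4, 30, 21), (7, r, 30, 1, 27, 34, 5), (7, r, 30, 1, 27, 39, 15), (7, r, 30, 24, 4, 25, 17), (7, r, 30, 24, 4, 30, 21), (7, v, 8, 1, 27, 34, 5), (7, v, 8, 1, 27, 39, 15), (7, v, 8, 24, 4, 25, 17), (7, v, 8, 24, 4, 30, 21), (7, w, 17, 1, 27, 34, 5), (7, w, 17, 1, 27, 39, 15), (7, w, 17, 24, 4, 25, 17), (7, w, 17, 24, 4, 30, 21)}.
π[B, D, E, A, F]: project onto (B, D, E, A, F) → {(1, 15, 39, 11, r), (1, 15, 39, 17, w), (1, 15, 39, 22, r), (1, 15, 39, 30, r), (1, 15, 39, 7, p), (1, 15, 39, 8, v), (1, 5, 34, 11, r), (1, 5, 34, 17, w), (1, 5, 34, 22, r), (1, 5, 34, 30, r), (1, 5, 34, 7, p), (1, 5, 34, 8, v), (24, 17, 25, 11, r), (24, 17, 25, 17, w), (24, 17, 25, 22, r), (24, 17, 25, 30, r), (24, 17, 25, 7, p), (24, 17, 25, 8, v), (24, 21, 30, 11, r), (24, 21, 30, 17, w), (24, 21, 30, 22, r), (24, 21, 30, 30, r), (24, 21, 30, 7, p), (24, 21, 30, 8, v)}
Apply σ_{A > 24}; surviving tuples: {(1, 15, 39, 30, r), (1, 5, 34, 30, r), (24, 17, 25, 30, r), (24, 21, 30, 30, r)}
π[A, D]: project onto (A, D) → {(30, 15), (30, 17), (30, 21), (30, 5)}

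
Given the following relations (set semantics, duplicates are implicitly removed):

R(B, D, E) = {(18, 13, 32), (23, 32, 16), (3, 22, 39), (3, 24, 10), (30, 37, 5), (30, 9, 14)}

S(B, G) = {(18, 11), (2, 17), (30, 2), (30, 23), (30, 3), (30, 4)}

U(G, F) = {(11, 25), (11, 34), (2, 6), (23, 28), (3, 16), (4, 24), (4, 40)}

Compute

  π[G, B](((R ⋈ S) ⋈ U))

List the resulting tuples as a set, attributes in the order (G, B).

{(11, 18), (2, 30), (23, 30), (3, 30), (4, 30)}

R ⋈ S (natural join on B): {(18, 13, 32, 11), (30, 37, 5, 2), (30, 37, 5, 23), (30, 37, 5, 3), (30, 37, 5, 4), (30, 9, 14, 2), (30, 9, 14, 23), (30, 9, 14, 3), (30, 9, 14, 4)}
(R ⋈ S) ⋈ U (natural join on G): {(18, 13, 32, 11, 25), (18, 13, 32, 11, 34), (30, 37, 5, 2, 6), (30, 37, 5, 23, 28), (30, 37, 5, 3, 16), (30, 37, 5, 4, 24), (30, 37, 5, 4, 40), (30, 9, 14, 2, 6), (30, 9, 14, 23, 28), (30, 9, 14, 3, 16), (30, 9, 14, 4, 24), (30, 9, 14, 4, 40)}
π[G, B]: project onto (G, B) (7 duplicate(s) eliminated) → {(11, 18), (2, 30), (23, 30), (3, 30), (4, 30)}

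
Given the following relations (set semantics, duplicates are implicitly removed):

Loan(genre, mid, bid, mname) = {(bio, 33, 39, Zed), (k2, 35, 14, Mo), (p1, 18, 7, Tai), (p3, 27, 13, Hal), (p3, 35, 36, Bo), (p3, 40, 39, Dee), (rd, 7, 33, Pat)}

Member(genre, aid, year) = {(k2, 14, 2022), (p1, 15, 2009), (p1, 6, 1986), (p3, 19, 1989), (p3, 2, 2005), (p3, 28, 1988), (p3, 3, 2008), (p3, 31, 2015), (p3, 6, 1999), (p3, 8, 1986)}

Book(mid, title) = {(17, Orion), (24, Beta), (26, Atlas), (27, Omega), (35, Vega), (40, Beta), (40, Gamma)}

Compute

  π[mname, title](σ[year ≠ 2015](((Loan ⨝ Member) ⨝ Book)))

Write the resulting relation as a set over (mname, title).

Joining Loan and Member on genre yields {(k2, 35, 14, Mo, 14, 2022), (p1, 18, 7, Tai, 15, 2009), (p1, 18, 7, Tai, 6, 1986), (p3, 27, 13, Hal, 19, 1989), (p3, 27, 13, Hal, 2, 2005), (p3, 27, 13, Hal, 28, 1988), (p3, 27, 13, Hal, 3, 2008), (p3, 27, 13, Hal, 31, 2015), (p3, 27, 13, Hal, 6, 1999), (p3, 27, 13, Hal, 8, 1986), (p3, 35, 36, Bo, 19, 1989), (p3, 35, 36, Bo, 2, 2005), (p3, 35, 36, Bo, 28, 1988), (p3, 35, 36, Bo, 3, 2008), (p3, 35, 36, Bo, 31, 2015), (p3, 35, 36, Bo, 6, 1999), (p3, 35, 36, Bo, 8, 1986), (p3, 40, 39, Dee, 19, 1989), (p3, 40, 39, Dee, 2, 2005), (p3, 40, 39, Dee, 28, 1988), (p3, 40, 39, Dee, 3, 2008), (p3, 40, 39, Dee, 31, 2015), (p3, 40, 39, Dee, 6, 1999), (p3, 40, 39, Dee, 8, 1986)}.
Joining (Loan ⨝ Member) and Book on mid yields {(k2, 35, 14, Mo, 14, 2022, Vega), (p3, 27, 13, Hal, 19, 1989, Omega), (p3, 27, 13, Hal, 2, 2005, Omega), (p3, 27, 13, Hal, 28, 1988, Omega), (p3, 27, 13, Hal, 3, 2008, Omega), (p3, 27, 13, Hal, 31, 2015, Omega), (p3, 27, 13, Hal, 6, 1999, Omega), (p3, 27, 13, Hal, 8, 1986, Omega), (p3, 35, 36, Bo, 19, 1989, Vega), (p3, 35, 36, Bo, 2, 2005, Vega), (p3, 35, 36, Bo, 28, 1988, Vega), (p3, 35, 36, Bo, 3, 2008, Vega), (p3, 35, 36, Bo, 31, 2015, Vega), (p3, 35, 36, Bo, 6, 1999, Vega), (p3, 35, 36, Bo, 8, 1986, Vega), (p3, 40, 39, Dee, 19, 1989, Beta), (p3, 40, 39, Dee, 19, 1989, Gamma), (p3, 40, 39, Dee, 2, 2005, Beta), (p3, 40, 39, Dee, 2, 2005, Gamma), (p3, 40, 39, Dee, 28, 1988, Beta), (p3, 40, 39, Dee, 28, 1988, Gamma), (p3, 40, 39, Dee, 3, 2008, Beta), (p3, 40, 39, Dee, 3, 2008, Gamma), (p3, 40, 39, Dee, 31, 2015, Beta), (p3, 40, 39, Dee, 31, 2015, Gamma), (p3, 40, 39, Dee, 6, 1999, Beta), (p3, 40, 39, Dee, 6, 1999, Gamma), (p3, 40, 39, Dee, 8, 1986, Beta), (p3, 40, 39, Dee, 8, 1986, Gamma)}.
Filtering on year ≠ 2015 leaves {(k2, 35, 14, Mo, 14, 2022, Vega), (p3, 27, 13, Hal, 19, 1989, Omega), (p3, 27, 13, Hal, 2, 2005, Omega), (p3, 27, 13, Hal, 28, 1988, Omega), (p3, 27, 13, Hal, 3, 2008, Omega), (p3, 27, 13, Hal, 6, 1999, Omega), (p3, 27, 13, Hal, 8, 1986, Omega), (p3, 35, 36, Bo, 19, 1989, Vega), (p3, 35, 36, Bo, 2, 2005, Vega), (p3, 35, 36, Bo, 28, 1988, Vega), (p3, 35, 36, Bo, 3, 2008, Vega), (p3, 35, 36, Bo, 6, 1999, Vega), (p3, 35, 36, Bo, 8, 1986, Vega), (p3, 40, 39, Dee, 19, 1989, Beta), (p3, 40, 39, Dee, 19, 1989, Gamma), (p3, 40, 39, Dee, 2, 2005, Beta), (p3, 40, 39, Dee, 2, 2005, Gamma), (p3, 40, 39, Dee, 28, 1988, Beta), (p3, 40, 39, Dee, 28, 1988, Gamma), (p3, 40, 39, Dee, 3, 2008, Beta), (p3, 40, 39, Dee, 3, 2008, Gamma), (p3, 40, 39, Dee, 6, 1999, Beta), (p3, 40, 39, Dee, 6, 1999, Gamma), (p3, 40, 39, Dee, 8, 1986, Beta), (p3, 40, 39, Dee, 8, 1986, Gamma)}.
π_{mname, title} gives {(Bo, Vega), (Dee, Beta), (Dee, Gamma), (Hal, Omega), (Mo, Vega)} (20 duplicate(s) eliminated).

{(Bo, Vega), (Dee, Beta), (Dee, Gamma), (Hal, Omega), (Mo, Vega)}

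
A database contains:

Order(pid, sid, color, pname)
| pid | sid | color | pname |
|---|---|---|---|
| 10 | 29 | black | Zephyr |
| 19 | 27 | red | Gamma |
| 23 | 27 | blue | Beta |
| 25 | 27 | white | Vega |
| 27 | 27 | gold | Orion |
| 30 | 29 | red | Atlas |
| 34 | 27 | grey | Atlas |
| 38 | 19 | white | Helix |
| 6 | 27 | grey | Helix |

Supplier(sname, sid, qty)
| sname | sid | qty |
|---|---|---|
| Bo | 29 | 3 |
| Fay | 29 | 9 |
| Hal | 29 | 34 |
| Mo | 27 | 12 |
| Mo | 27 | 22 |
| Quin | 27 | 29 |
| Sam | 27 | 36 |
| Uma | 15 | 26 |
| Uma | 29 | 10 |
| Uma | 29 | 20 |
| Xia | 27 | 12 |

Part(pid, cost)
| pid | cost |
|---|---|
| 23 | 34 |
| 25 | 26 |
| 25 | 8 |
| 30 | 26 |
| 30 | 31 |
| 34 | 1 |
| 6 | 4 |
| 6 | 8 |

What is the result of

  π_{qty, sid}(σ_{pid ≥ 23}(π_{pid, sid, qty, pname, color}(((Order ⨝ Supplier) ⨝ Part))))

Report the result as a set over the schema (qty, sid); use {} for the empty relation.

Order ⋈ Supplier (natural join on sid): {(10, 29, black, Zephyr, Bo, 3), (10, 29, black, Zephyr, Fay, 9), (10, 29, black, Zephyr, Hal, 34), (10, 29, black, Zephyr, Uma, 10), (10, 29, black, Zephyr, Uma, 20), (19, 27, red, Gamma, Mo, 12), (19, 27, red, Gamma, Mo, 22), (19, 27, red, Gamma, Quin, 29), (19, 27, red, Gamma, Sam, 36), (19, 27, red, Gamma, Xia, 12), (23, 27, blue, Beta, Mo, 12), (23, 27, blue, Beta, Mo, 22), (23, 27, blue, Beta, Quin, 29), (23, 27, blue, Beta, Sam, 36), (23, 27, blue, Beta, Xia, 12), (25, 27, white, Vega, Mo, 12), (25, 27, white, Vega, Mo, 22), (25, 27, white, Vega, Quin, 29), (25, 27, white, Vega, Sam, 36), (25, 27, white, Vega, Xia, 12), (27, 27, gold, Orion, Mo, 12), (27, 27, gold, Orion, Mo, 22), (27, 27, gold, Orion, Quin, 29), (27, 27, gold, Orion, Sam, 36), (27, 27, gold, Orion, Xia, 12), (30, 29, red, Atlas, Bo, 3), (30, 29, red, Atlas, Fay, 9), (30, 29, red, Atlas, Hal, 34), (30, 29, red, Atlas, Uma, 10), (30, 29, red, Atlas, Uma, 20), (34, 27, grey, Atlas, Mo, 12), (34, 27, grey, Atlas, Mo, 22), (34, 27, grey, Atlas, Quin, 29), (34, 27, grey, Atlas, Sam, 36), (34, 27, grey, Atlas, Xia, 12), (6, 27, grey, Helix, Mo, 12), (6, 27, grey, Helix, Mo, 22), (6, 27, grey, Helix, Quin, 29), (6, 27, grey, Helix, Sam, 36), (6, 27, grey, Helix, Xia, 12)}
(Order ⨝ Supplier) ⋈ Part (natural join on pid): {(23, 27, blue, Beta, Mo, 12, 34), (23, 27, blue, Beta, Mo, 22, 34), (23, 27, blue, Beta, Quin, 29, 34), (23, 27, blue, Beta, Sam, 36, 34), (23, 27, blue, Beta, Xia, 12, 34), (25, 27, white, Vega, Mo, 12, 26), (25, 27, white, Vega, Mo, 12, 8), (25, 27, white, Vega, Mo, 22, 26), (25, 27, white, Vega, Mo, 22, 8), (25, 27, white, Vega, Quin, 29, 26), (25, 27, white, Vega, Quin, 29, 8), (25, 27, white, Vega, Sam, 36, 26), (25, 27, white, Vega, Sam, 36, 8), (25, 27, white, Vega, Xia, 12, 26), (25, 27, white, Vega, Xia, 12, 8), (30, 29, red, Atlas, Bo, 3, 26), (30, 29, red, Atlas, Bo, 3, 31), (30, 29, red, Atlas, Fay, 9, 26), (30, 29, red, Atlas, Fay, 9, 31), (30, 29, red, Atlas, Hal, 34, 26), (30, 29, red, Atlas, Hal, 34, 31), (30, 29, red, Atlas, Uma, 10, 26), (30, 29, red, Atlas, Uma, 10, 31), (30, 29, red, Atlas, Uma, 20, 26), (30, 29, red, Atlas, Uma, 20, 31), (34, 27, grey, Atlas, Mo, 12, 1), (34, 27, grey, Atlas, Mo, 22, 1), (34, 27, grey, Atlas, Quin, 29, 1), (34, 27, grey, Atlas, Sam, 36, 1), (34, 27, grey, Atlas, Xia, 12, 1), (6, 27, grey, Helix, Mo, 12, 4), (6, 27, grey, Helix, Mo, 12, 8), (6, 27, grey, Helix, Mo, 22, 4), (6, 27, grey, Helix, Mo, 22, 8), (6, 27, grey, Helix, Quin, 29, 4), (6, 27, grey, Helix, Quin, 29, 8), (6, 27, grey, Helix, Sam, 36, 4), (6, 27, grey, Helix, Sam, 36, 8), (6, 27, grey, Helix, Xia, 12, 4), (6, 27, grey, Helix, Xia, 12, 8)}
Keep only column(s) pid, sid, qty, pname, color (19 duplicate(s) eliminated): {(23, 27, 12, Beta, blue), (23, 27, 22, Beta, blue), (23, 27, 29, Beta, blue), (23, 27, 36, Beta, blue), (25, 27, 12, Vega, white), (25, 27, 22, Vega, white), (25, 27, 29, Vega, white), (25, 27, 36, Vega, white), (30, 29, 10, Atlas, red), (30, 29, 20, Atlas, red), (30, 29, 3, Atlas, red), (30, 29, 34, Atlas, red), (30, 29, 9, Atlas, red), (34, 27, 12, Atlas, grey), (34, 27, 22, Atlas, grey), (34, 27, 29, Atlas, grey), (34, 27, 36, Atlas, grey), (6, 27, 12, Helix, grey), (6, 27, 22, Helix, grey), (6, 27, 29, Helix, grey), (6, 27, 36, Helix, grey)}
Filtering on pid ≥ 23 leaves {(23, 27, 12, Beta, blue), (23, 27, 22, Beta, blue), (23, 27, 29, Beta, blue), (23, 27, 36, Beta, blue), (25, 27, 12, Vega, white), (25, 27, 22, Vega, white), (25, 27, 29, Vega, white), (25, 27, 36, Vega, white), (30, 29, 10, Atlas, red), (30, 29, 20, Atlas, red), (30, 29, 3, Atlas, red), (30, 29, 34, Atlas, red), (30, 29, 9, Atlas, red), (34, 27, 12, Atlas, grey), (34, 27, 22, Atlas, grey), (34, 27, 29, Atlas, grey), (34, 27, 36, Atlas, grey)}.
Keep only column(s) qty, sid (8 duplicate(s) eliminated): {(10, 29), (12, 27), (20, 29), (22, 27), (29, 27), (3, 29), (34, 29), (36, 27), (9, 29)}

{(10, 29), (12, 27), (20, 29), (22, 27), (29, 27), (3, 29), (34, 29), (36, 27), (9, 29)}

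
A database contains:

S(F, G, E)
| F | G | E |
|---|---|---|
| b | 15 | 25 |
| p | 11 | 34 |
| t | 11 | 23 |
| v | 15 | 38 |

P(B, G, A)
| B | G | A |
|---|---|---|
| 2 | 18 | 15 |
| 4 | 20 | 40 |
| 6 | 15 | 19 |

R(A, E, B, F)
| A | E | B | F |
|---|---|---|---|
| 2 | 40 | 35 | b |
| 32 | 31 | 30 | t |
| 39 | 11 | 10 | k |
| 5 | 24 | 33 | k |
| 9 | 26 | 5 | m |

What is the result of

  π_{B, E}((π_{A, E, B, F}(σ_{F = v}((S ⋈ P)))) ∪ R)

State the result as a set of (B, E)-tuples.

S ⋈ P (natural join on G): {(b, 15, 25, 6, 19), (v, 15, 38, 6, 19)}
Apply σ_{F = v}; surviving tuples: {(v, 15, 38, 6, 19)}
Projecting to A, E, B, F: {(19, 38, 6, v)}
Taking the union: {(19, 38, 6, v), (2, 40, 35, b), (32, 31, 30, t), (39, 11, 10, k), (5, 24, 33, k), (9, 26, 5, m)}
Projecting to B, E: {(10, 11), (30, 31), (33, 24), (35, 40), (5, 26), (6, 38)}

{(10, 11), (30, 31), (33, 24), (35, 40), (5, 26), (6, 38)}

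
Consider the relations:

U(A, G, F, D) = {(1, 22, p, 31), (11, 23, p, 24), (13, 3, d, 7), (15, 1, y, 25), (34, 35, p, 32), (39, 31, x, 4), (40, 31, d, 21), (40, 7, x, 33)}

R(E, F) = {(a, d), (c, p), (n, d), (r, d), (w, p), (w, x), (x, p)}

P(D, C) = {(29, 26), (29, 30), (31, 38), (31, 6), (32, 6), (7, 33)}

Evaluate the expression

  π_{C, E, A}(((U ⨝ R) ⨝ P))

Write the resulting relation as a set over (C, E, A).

U ⋈ R (natural join on F): {(1, 22, p, 31, c), (1, 22, p, 31, w), (1, 22, p, 31, x), (11, 23, p, 24, c), (11, 23, p, 24, w), (11, 23, p, 24, x), (13, 3, d, 7, a), (13, 3, d, 7, n), (13, 3, d, 7, r), (34, 35, p, 32, c), (34, 35, p, 32, w), (34, 35, p, 32, x), (39, 31, x, 4, w), (40, 31, d, 21, a), (40, 31, d, 21, n), (40, 31, d, 21, r), (40, 7, x, 33, w)}
(U ⨝ R) ⋈ P (natural join on D): {(1, 22, p, 31, c, 38), (1, 22, p, 31, c, 6), (1, 22, p, 31, w, 38), (1, 22, p, 31, w, 6), (1, 22, p, 31, x, 38), (1, 22, p, 31, x, 6), (13, 3, d, 7, a, 33), (13, 3, d, 7, n, 33), (13, 3, d, 7, r, 33), (34, 35, p, 32, c, 6), (34, 35, p, 32, w, 6), (34, 35, p, 32, x, 6)}
Keep only column(s) C, E, A: {(33, a, 13), (33, n, 13), (33, r, 13), (38, c, 1), (38, w, 1), (38, x, 1), (6, c, 1), (6, c, 34), (6, w, 1), (6, w, 34), (6, x, 1), (6, x, 34)}

{(33, a, 13), (33, n, 13), (33, r, 13), (38, c, 1), (38, w, 1), (38, x, 1), (6, c, 1), (6, c, 34), (6, w, 1), (6, w, 34), (6, x, 1), (6, x, 34)}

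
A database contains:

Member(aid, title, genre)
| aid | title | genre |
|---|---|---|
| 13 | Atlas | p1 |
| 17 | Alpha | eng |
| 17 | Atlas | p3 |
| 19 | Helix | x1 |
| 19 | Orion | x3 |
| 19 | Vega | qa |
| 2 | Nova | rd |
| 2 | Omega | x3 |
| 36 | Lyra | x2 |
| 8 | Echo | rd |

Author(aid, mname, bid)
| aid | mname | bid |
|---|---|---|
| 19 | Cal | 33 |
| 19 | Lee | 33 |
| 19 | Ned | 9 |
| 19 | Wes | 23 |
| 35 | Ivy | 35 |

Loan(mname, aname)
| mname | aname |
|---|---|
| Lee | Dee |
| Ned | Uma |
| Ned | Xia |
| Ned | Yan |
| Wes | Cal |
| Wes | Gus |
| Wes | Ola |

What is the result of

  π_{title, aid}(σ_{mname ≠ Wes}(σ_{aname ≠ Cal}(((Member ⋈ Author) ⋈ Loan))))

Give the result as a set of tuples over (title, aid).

{(Helix, 19), (Orion, 19), (Vega, 19)}

Joining Member and Author on aid yields {(19, Helix, x1, Cal, 33), (19, Helix, x1, Lee, 33), (19, Helix, x1, Ned, 9), (19, Helix, x1, Wes, 23), (19, Orion, x3, Cal, 33), (19, Orion, x3, Lee, 33), (19, Orion, x3, Ned, 9), (19, Orion, x3, Wes, 23), (19, Vega, qa, Cal, 33), (19, Vega, qa, Lee, 33), (19, Vega, qa, Ned, 9), (19, Vega, qa, Wes, 23)}.
Joining (Member ⋈ Author) and Loan on mname yields {(19, Helix, x1, Lee, 33, Dee), (19, Helix, x1, Ned, 9, Uma), (19, Helix, x1, Ned, 9, Xia), (19, Helix, x1, Ned, 9, Yan), (19, Helix, x1, Wes, 23, Cal), (19, Helix, x1, Wes, 23, Gus), (19, Helix, x1, Wes, 23, Ola), (19, Orion, x3, Lee, 33, Dee), (19, Orion, x3, Ned, 9, Uma), (19, Orion, x3, Ned, 9, Xia), (19, Orion, x3, Ned, 9, Yan), (19, Orion, x3, Wes, 23, Cal), (19, Orion, x3, Wes, 23, Gus), (19, Orion, x3, Wes, 23, Ola), (19, Vega, qa, Lee, 33, Dee), (19, Vega, qa, Ned, 9, Uma), (19, Vega, qa, Ned, 9, Xia), (19, Vega, qa, Ned, 9, Yan), (19, Vega, qa, Wes, 23, Cal), (19, Vega, qa, Wes, 23, Gus), (19, Vega, qa, Wes, 23, Ola)}.
Filtering on aname ≠ Cal leaves {(19, Helix, x1, Lee, 33, Dee), (19, Helix, x1, Ned, 9, Uma), (19, Helix, x1, Ned, 9, Xia), (19, Helix, x1, Ned, 9, Yan), (19, Helix, x1, Wes, 23, Gus), (19, Helix, x1, Wes, 23, Ola), (19, Orion, x3, Lee, 33, Dee), (19, Orion, x3, Ned, 9, Uma), (19, Orion, x3, Ned, 9, Xia), (19, Orion, x3, Ned, 9, Yan), (19, Orion, x3, Wes, 23, Gus), (19, Orion, x3, Wes, 23, Ola), (19, Vega, qa, Lee, 33, Dee), (19, Vega, qa, Ned, 9, Uma), (19, Vega, qa, Ned, 9, Xia), (19, Vega, qa, Ned, 9, Yan), (19, Vega, qa, Wes, 23, Gus), (19, Vega, qa, Wes, 23, Ola)}.
Filtering on mname ≠ Wes leaves {(19, Helix, x1, Lee, 33, Dee), (19, Helix, x1, Ned, 9, Uma), (19, Helix, x1, Ned, 9, Xia), (19, Helix, x1, Ned, 9, Yan), (19, Orion, x3, Lee, 33, Dee), (19, Orion, x3, Ned, 9, Uma), (19, Orion, x3, Ned, 9, Xia), (19, Orion, x3, Ned, 9, Yan), (19, Vega, qa, Lee, 33, Dee), (19, Vega, qa, Ned, 9, Uma), (19, Vega, qa, Ned, 9, Xia), (19, Vega, qa, Ned, 9, Yan)}.
Keep only column(s) title, aid (9 duplicate(s) eliminated): {(Helix, 19), (Orion, 19), (Vega, 19)}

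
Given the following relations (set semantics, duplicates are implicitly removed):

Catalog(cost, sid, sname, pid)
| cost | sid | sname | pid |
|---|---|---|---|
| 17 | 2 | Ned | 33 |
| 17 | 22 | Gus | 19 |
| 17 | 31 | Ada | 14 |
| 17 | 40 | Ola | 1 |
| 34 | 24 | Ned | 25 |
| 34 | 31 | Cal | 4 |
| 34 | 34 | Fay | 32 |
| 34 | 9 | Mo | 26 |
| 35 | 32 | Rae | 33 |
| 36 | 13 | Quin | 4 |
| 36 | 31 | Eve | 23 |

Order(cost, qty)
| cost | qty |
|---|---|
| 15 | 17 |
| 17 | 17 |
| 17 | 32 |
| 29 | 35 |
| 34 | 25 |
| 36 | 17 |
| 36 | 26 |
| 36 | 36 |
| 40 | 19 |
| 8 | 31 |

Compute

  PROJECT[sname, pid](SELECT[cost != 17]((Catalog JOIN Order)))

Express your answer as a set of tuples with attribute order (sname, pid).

Catalog ⋈ Order (natural join on cost): {(17, 2, Ned, 33, 17), (17, 2, Ned, 33, 32), (17, 22, Gus, 19, 17), (17, 22, Gus, 19, 32), (17, 31, Ada, 14, 17), (17, 31, Ada, 14, 32), (17, 40, Ola, 1, 17), (17, 40, Ola, 1, 32), (34, 24, Ned, 25, 25), (34, 31, Cal, 4, 25), (34, 34, Fay, 32, 25), (34, 9, Mo, 26, 25), (36, 13, Quin, 4, 17), (36, 13, Quin, 4, 26), (36, 13, Quin, 4, 36), (36, 31, Eve, 23, 17), (36, 31, Eve, 23, 26), (36, 31, Eve, 23, 36)}
Apply σ_{cost != 17}; surviving tuples: {(34, 24, Ned, 25, 25), (34, 31, Cal, 4, 25), (34, 34, Fay, 32, 25), (34, 9, Mo, 26, 25), (36, 13, Quin, 4, 17), (36, 13, Quin, 4, 26), (36, 13, Quin, 4, 36), (36, 31, Eve, 23, 17), (36, 31, Eve, 23, 26), (36, 31, Eve, 23, 36)}
Keep only column(s) sname, pid (4 duplicate(s) eliminated): {(Cal, 4), (Eve, 23), (Fay, 32), (Mo, 26), (Ned, 25), (Quin, 4)}

{(Cal, 4), (Eve, 23), (Fay, 32), (Mo, 26), (Ned, 25), (Quin, 4)}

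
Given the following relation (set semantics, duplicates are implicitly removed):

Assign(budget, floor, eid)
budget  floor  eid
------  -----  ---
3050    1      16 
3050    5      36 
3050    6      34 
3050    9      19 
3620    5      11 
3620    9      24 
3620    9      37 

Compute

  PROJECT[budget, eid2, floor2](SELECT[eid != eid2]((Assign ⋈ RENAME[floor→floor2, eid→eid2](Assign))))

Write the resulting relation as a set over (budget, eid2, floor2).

{(3050, 16, 1), (3050, 19, 9), (3050, 34, 6), (3050, 36, 5), (3620, 11, 5), (3620, 24, 9), (3620, 37, 9)}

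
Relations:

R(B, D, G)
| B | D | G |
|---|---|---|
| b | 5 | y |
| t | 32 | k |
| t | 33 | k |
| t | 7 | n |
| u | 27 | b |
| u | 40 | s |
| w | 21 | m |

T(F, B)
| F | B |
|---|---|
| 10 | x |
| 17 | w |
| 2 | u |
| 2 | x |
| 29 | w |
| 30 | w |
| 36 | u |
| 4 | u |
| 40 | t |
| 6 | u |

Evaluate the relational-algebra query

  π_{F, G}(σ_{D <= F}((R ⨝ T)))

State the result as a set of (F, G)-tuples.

{(29, m), (30, m), (36, b), (40, k), (40, n)}

R ⋈ T (natural join on B): {(t, 32, k, 40), (t, 33, k, 40), (t, 7, n, 40), (u, 27, b, 2), (u, 27, b, 36), (u, 27, b, 4), (u, 27, b, 6), (u, 40, s, 2), (u, 40, s, 36), (u, 40, s, 4), (u, 40, s, 6), (w, 21, m, 17), (w, 21, m, 29), (w, 21, m, 30)}
σ[D <= F]: keep tuples satisfying D <= F → {(t, 32, k, 40), (t, 33, k, 40), (t, 7, n, 40), (u, 27, b, 36), (w, 21, m, 29), (w, 21, m, 30)}
π_{F, G} gives {(29, m), (30, m), (36, b), (40, k), (40, n)} (1 duplicate(s) eliminated).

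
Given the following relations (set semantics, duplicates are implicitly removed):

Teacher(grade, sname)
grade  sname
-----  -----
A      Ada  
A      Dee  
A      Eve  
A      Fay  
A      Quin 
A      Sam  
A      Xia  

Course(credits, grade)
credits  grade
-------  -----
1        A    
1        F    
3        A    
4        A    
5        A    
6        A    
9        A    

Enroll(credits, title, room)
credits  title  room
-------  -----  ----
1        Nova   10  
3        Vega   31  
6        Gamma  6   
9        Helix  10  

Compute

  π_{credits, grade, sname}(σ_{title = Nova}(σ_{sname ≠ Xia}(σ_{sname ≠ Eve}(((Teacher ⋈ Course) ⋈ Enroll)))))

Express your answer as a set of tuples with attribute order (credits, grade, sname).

{(1, A, Ada), (1, A, Dee), (1, A, Fay), (1, A, Quin), (1, A, Sam)}

Natural join on grade: {(A, Ada, 1), (A, Ada, 3), (A, Ada, 4), (A, Ada, 5), (A, Ada, 6), (A, Ada, 9), (A, Dee, 1), (A, Dee, 3), (A, Dee, 4), (A, Dee, 5), (A, Dee, 6), (A, Dee, 9), (A, Eve, 1), (A, Eve, 3), (A, Eve, 4), (A, Eve, 5), (A, Eve, 6), (A, Eve, 9), (A, Fay, 1), (A, Fay, 3), (A, Fay, 4), (A, Fay, 5), (A, Fay, 6), (A, Fay, 9), (A, Quin, 1), (A, Quin, 3), (A, Quin, 4), (A, Quin, 5), (A, Quin, 6), (A, Quin, 9), (A, Sam, 1), (A, Sam, 3), (A, Sam, 4), (A, Sam, 5), (A, Sam, 6), (A, Sam, 9), (A, Xia, 1), (A, Xia, 3), (A, Xia, 4), (A, Xia, 5), (A, Xia, 6), (A, Xia, 9)}
Natural join on credits: {(A, Ada, 1, Nova, 10), (A, Ada, 3, Vega, 31), (A, Ada, 6, Gamma, 6), (A, Ada, 9, Helix, 10), (A, Dee, 1, Nova, 10), (A, Dee, 3, Vega, 31), (A, Dee, 6, Gamma, 6), (A, Dee, 9, Helix, 10), (A, Eve, 1, Nova, 10), (A, Eve, 3, Vega, 31), (A, Eve, 6, Gamma, 6), (A, Eve, 9, Helix, 10), (A, Fay, 1, Nova, 10), (A, Fay, 3, Vega, 31), (A, Fay, 6, Gamma, 6), (A, Fay, 9, Helix, 10), (A, Quin, 1, Nova, 10), (A, Quin, 3, Vega, 31), (A, Quin, 6, Gamma, 6), (A, Quin, 9, Helix, 10), (A, Sam, 1, Nova, 10), (A, Sam, 3, Vega, 31), (A, Sam, 6, Gamma, 6), (A, Sam, 9, Helix, 10), (A, Xia, 1, Nova, 10), (A, Xia, 3, Vega, 31), (A, Xia, 6, Gamma, 6), (A, Xia, 9, Helix, 10)}
Filtering on sname ≠ Eve leaves {(A, Ada, 1, Nova, 10), (A, Ada, 3, Vega, 31), (A, Ada, 6, Gamma, 6), (A, Ada, 9, Helix, 10), (A, Dee, 1, Nova, 10), (A, Dee, 3, Vega, 31), (A, Dee, 6, Gamma, 6), (A, Dee, 9, Helix, 10), (A, Fay, 1, Nova, 10), (A, Fay, 3, Vega, 31), (A, Fay, 6, Gamma, 6), (A, Fay, 9, Helix, 10), (A, Quin, 1, Nova, 10), (A, Quin, 3, Vega, 31), (A, Quin, 6, Gamma, 6), (A, Quin, 9, Helix, 10), (A, Sam, 1, Nova, 10), (A, Sam, 3, Vega, 31), (A, Sam, 6, Gamma, 6), (A, Sam, 9, Helix, 10), (A, Xia, 1, Nova, 10), (A, Xia, 3, Vega, 31), (A, Xia, 6, Gamma, 6), (A, Xia, 9, Helix, 10)}.
Filtering on sname ≠ Xia leaves {(A, Ada, 1, Nova, 10), (A, Ada, 3, Vega, 31), (A, Ada, 6, Gamma, 6), (A, Ada, 9, Helix, 10), (A, Dee, 1, Nova, 10), (A, Dee, 3, Vega, 31), (A, Dee, 6, Gamma, 6), (A, Dee, 9, Helix, 10), (A, Fay, 1, Nova, 10), (A, Fay, 3, Vega, 31), (A, Fay, 6, Gamma, 6), (A, Fay, 9, Helix, 10), (A, Quin, 1, Nova, 10), (A, Quin, 3, Vega, 31), (A, Quin, 6, Gamma, 6), (A, Quin, 9, Helix, 10), (A, Sam, 1, Nova, 10), (A, Sam, 3, Vega, 31), (A, Sam, 6, Gamma, 6), (A, Sam, 9, Helix, 10)}.
Filtering on title = Nova leaves {(A, Ada, 1, Nova, 10), (A, Dee, 1, Nova, 10), (A, Fay, 1, Nova, 10), (A, Quin, 1, Nova, 10), (A, Sam, 1, Nova, 10)}.
π[credits, grade, sname]: project onto (credits, grade, sname) → {(1, A, Ada), (1, A, Dee), (1, A, Fay), (1, A, Quin), (1, A, Sam)}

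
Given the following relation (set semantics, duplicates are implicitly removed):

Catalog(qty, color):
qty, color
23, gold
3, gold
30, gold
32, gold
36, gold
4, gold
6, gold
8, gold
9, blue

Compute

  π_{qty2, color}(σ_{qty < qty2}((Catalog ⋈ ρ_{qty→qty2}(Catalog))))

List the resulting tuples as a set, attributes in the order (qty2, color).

ρ[qty→qty2]: schema becomes (qty2, color); tuples unchanged.
Joining Catalog and ρ_{qty→qty2}(Catalog) on color yields {(23, gold, 23), (23, gold, 3), (23, gold, 30), (23, gold, 32), (23, gold, 36), (23, gold, 4), (23, gold, 6), (23, gold, 8), (3, gold, 23), (3, gold, 3), (3, gold, 30), (3, gold, 32), (3, gold, 36), (3, gold, 4), (3, gold, 6), (3, gold, 8), (30, gold, 23), (30, gold, 3), (30, gold, 30), (30, gold, 32), (30, gold, 36), (30, gold, 4), (30, gold, 6), (30, gold, 8), (32, gold, 23), (32, gold, 3), (32, gold, 30), (32, gold, 32), (32, gold, 36), (32, gold, 4), (32, gold, 6), (32, gold, 8), (36, gold, 23), (36, gold, 3), (36, gold, 30), (36, gold, 32), (36, gold, 36), (36, gold, 4), (36, gold, 6), (36, gold, 8), (4, gold, 23), (4, gold, 3), (4, gold, 30), (4, gold, 32), (4, gold, 36), (4, gold, 4), (4, gold, 6), (4, gold, 8), (6, gold, 23), (6, gold, 3), (6, gold, 30), (6, gold, 32), (6, gold, 36), (6, gold, 4), (6, gold, 6), (6, gold, 8), (8, gold, 23), (8, gold, 3), (8, gold, 30), (8, gold, 32), (8, gold, 36), (8, gold, 4), (8, gold, 6), (8, gold, 8), (9, blue, 9)}.
Apply σ_{qty < qty2}; surviving tuples: {(23, gold, 30), (23, gold, 32), (23, gold, 36), (3, gold, 23), (3, gold, 30), (3, gold, 32), (3, gold, 36), (3, gold, 4), (3, gold, 6), (3, gold, 8), (30, gold, 32), (30, gold, 36), (32, gold, 36), (4, gold, 23), (4, gold, 30), (4, gold, 32), (4, gold, 36), (4, gold, 6), (4, gold, 8), (6, gold, 23), (6, gold, 30), (6, gold, 32), (6, gold, 36), (6, gold, 8), (8, gold, 23), (8, gold, 30), (8, gold, 32), (8, gold, 36)}
π[qty2, color]: project onto (qty2, color) (21 duplicate(s) eliminated) → {(23, gold), (30, gold), (32, gold), (36, gold), (4, gold), (6, gold), (8, gold)}

{(23, gold), (30, gold), (32, gold), (36, gold), (4, gold), (6, gold), (8, gold)}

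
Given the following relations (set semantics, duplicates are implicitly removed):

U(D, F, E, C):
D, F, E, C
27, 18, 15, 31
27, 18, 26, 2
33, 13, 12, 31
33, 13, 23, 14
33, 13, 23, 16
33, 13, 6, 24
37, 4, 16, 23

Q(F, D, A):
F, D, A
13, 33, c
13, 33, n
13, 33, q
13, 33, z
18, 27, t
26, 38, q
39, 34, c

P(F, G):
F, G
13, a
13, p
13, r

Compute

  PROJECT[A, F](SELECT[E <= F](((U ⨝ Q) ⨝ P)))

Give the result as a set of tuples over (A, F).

{(c, 13), (n, 13), (q, 13), (z, 13)}

Joining U and Q on D, F yields {(27, 18, 15, 31, t), (27, 18, 26, 2, t), (33, 13, 12, 31, c), (33, 13, 12, 31, n), (33, 13, 12, 31, q), (33, 13, 12, 31, z), (33, 13, 23, 14, c), (33, 13, 23, 14, n), (33, 13, 23, 14, q), (33, 13, 23, 14, z), (33, 13, 23, 16, c), (33, 13, 23, 16, n), (33, 13, 23, 16, q), (33, 13, 23, 16, z), (33, 13, 6, 24, c), (33, 13, 6, 24, n), (33, 13, 6, 24, q), (33, 13, 6, 24, z)}.
Joining (U ⨝ Q) and P on F yields {(33, 13, 12, 31, c, a), (33, 13, 12, 31, c, p), (33, 13, 12, 31, c, r), (33, 13, 12, 31, n, a), (33, 13, 12, 31, n, p), (33, 13, 12, 31, n, r), (33, 13, 12, 31, q, a), (33, 13, 12, 31, q, p), (33, 13, 12, 31, q, r), (33, 13, 12, 31, z, a), (33, 13, 12, 31, z, p), (33, 13, 12, 31, z, r), (33, 13, 23, 14, c, a), (33, 13, 23, 14, c, p), (33, 13, 23, 14, c, r), (33, 13, 23, 14, n, a), (33, 13, 23, 14, n, p), (33, 13, 23, 14, n, r), (33, 13, 23, 14, q, a), (33, 13, 23, 14, q, p), (33, 13, 23, 14, q, r), (33, 13, 23, 14, z, a), (33, 13, 23, 14, z, p), (33, 13, 23, 14, z, r), (33, 13, 23, 16, c, a), (33, 13, 23, 16, c, p), (33, 13, 23, 16, c, r), (33, 13, 23, 16, n, a), (33, 13, 23, 16, n, p), (33, 13, 23, 16, n, r), (33, 13, 23, 16, q, a), (33, 13, 23, 16, q, p), (33, 13, 23, 16, q, r), (33, 13, 23, 16, z, a), (33, 13, 23, 16, z, p), (33, 13, 23, 16, z, r), (33, 13, 6, 24, c, a), (33, 13, 6, 24, c, p), (33, 13, 6, 24, c, r), (33, 13, 6, 24, n, a), (33, 13, 6, 24, n, p), (33, 13, 6, 24, n, r), (33, 13, 6, 24, q, a), (33, 13, 6, 24, q, p), (33, 13, 6, 24, q, r), (33, 13, 6, 24, z, a), (33, 13, 6, 24, z, p), (33, 13, 6, 24, z, r)}.
Selection E <= F: {(33, 13, 12, 31, c, a), (33, 13, 12, 31, c, p), (33, 13, 12, 31, c, r), (33, 13, 12, 31, n, a), (33, 13, 12, 31, n, p), (33, 13, 12, 31, n, r), (33, 13, 12, 31, q, a), (33, 13, 12, 31, q, p), (33, 13, 12, 31, q, r), (33, 13, 12, 31, z, a), (33, 13, 12, 31, z, p), (33, 13, 12, 31, z, r), (33, 13, 6, 24, c, a), (33, 13, 6, 24, c, p), (33, 13, 6, 24, c, r), (33, 13, 6, 24, n, a), (33, 13, 6, 24, n, p), (33, 13, 6, 24, n, r), (33, 13, 6, 24, q, a), (33, 13, 6, 24, q, p), (33, 13, 6, 24, q, r), (33, 13, 6, 24, z, a), (33, 13, 6, 24, z, p), (33, 13, 6, 24, z, r)}
Keep only column(s) A, F (20 duplicate(s) eliminated): {(c, 13), (n, 13), (q, 13), (z, 13)}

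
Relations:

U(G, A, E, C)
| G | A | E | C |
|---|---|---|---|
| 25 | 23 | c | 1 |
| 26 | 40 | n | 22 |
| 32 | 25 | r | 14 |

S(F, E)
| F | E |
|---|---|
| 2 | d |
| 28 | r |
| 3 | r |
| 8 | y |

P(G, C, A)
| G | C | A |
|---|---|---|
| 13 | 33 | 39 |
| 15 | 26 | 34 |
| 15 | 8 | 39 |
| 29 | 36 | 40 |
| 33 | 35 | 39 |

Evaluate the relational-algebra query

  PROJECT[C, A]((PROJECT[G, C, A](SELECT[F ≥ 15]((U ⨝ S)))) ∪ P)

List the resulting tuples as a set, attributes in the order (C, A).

Joining U and S on E yields {(32, 25, r, 14, 28), (32, 25, r, 14, 3)}.
Selection F ≥ 15: {(32, 25, r, 14, 28)}
π[G, C, A]: project onto (G, C, A) → {(32, 14, 25)}
Taking the union: {(13, 33, 39), (15, 26, 34), (15, 8, 39), (29, 36, 40), (32, 14, 25), (33, 35, 39)}
π[C, A]: project onto (C, A) → {(14, 25), (26, 34), (33, 39), (35, 39), (36, 40), (8, 39)}

{(14, 25), (26, 34), (33, 39), (35, 39), (36, 40), (8, 39)}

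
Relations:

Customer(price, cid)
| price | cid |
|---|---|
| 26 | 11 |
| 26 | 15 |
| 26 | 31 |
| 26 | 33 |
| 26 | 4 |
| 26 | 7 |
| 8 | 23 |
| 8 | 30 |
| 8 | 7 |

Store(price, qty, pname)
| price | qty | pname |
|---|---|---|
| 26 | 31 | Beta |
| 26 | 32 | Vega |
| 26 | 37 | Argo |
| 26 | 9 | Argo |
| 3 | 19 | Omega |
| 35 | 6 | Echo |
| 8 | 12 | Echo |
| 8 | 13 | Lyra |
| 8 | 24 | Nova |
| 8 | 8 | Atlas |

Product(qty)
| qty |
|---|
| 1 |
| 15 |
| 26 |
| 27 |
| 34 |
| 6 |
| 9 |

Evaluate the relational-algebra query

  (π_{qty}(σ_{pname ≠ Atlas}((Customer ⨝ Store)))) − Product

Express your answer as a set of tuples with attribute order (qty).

{12, 13, 24, 31, 32, 37}

Natural join on price: {(26, 11, 31, Beta), (26, 11, 32, Vega), (26, 11, 37, Argo), (26, 11, 9, Argo), (26, 15, 31, Beta), (26, 15, 32, Vega), (26, 15, 37, Argo), (26, 15, 9, Argo), (26, 31, 31, Beta), (26, 31, 32, Vega), (26, 31, 37, Argo), (26, 31, 9, Argo), (26, 33, 31, Beta), (26, 33, 32, Vega), (26, 33, 37, Argo), (26, 33, 9, Argo), (26, 4, 31, Beta), (26, 4, 32, Vega), (26, 4, 37, Argo), (26, 4, 9, Argo), (26, 7, 31, Beta), (26, 7, 32, Vega), (26, 7, 37, Argo), (26, 7, 9, Argo), (8, 23, 12, Echo), (8, 23, 13, Lyra), (8, 23, 24, Nova), (8, 23, 8, Atlas), (8, 30, 12, Echo), (8, 30, 13, Lyra), (8, 30, 24, Nova), (8, 30, 8, Atlas), (8, 7, 12, Echo), (8, 7, 13, Lyra), (8, 7, 24, Nova), (8, 7, 8, Atlas)}
σ[pname ≠ Atlas]: keep tuples satisfying pname ≠ Atlas → {(26, 11, 31, Beta), (26, 11, 32, Vega), (26, 11, 37, Argo), (26, 11, 9, Argo), (26, 15, 31, Beta), (26, 15, 32, Vega), (26, 15, 37, Argo), (26, 15, 9, Argo), (26, 31, 31, Beta), (26, 31, 32, Vega), (26, 31, 37, Argo), (26, 31, 9, Argo), (26, 33, 31, Beta), (26, 33, 32, Vega), (26, 33, 37, Argo), (26, 33, 9, Argo), (26, 4, 31, Beta), (26, 4, 32, Vega), (26, 4, 37, Argo), (26, 4, 9, Argo), (26, 7, 31, Beta), (26, 7, 32, Vega), (26, 7, 37, Argo), (26, 7, 9, Argo), (8, 23, 12, Echo), (8, 23, 13, Lyra), (8, 23, 24, Nova), (8, 30, 12, Echo), (8, 30, 13, Lyra), (8, 30, 24, Nova), (8, 7, 12, Echo), (8, 7, 13, Lyra), (8, 7, 24, Nova)}
Projecting to qty (26 duplicate(s) eliminated): {12, 13, 24, 31, 32, 37, 9}
Taking the difference: {12, 13, 24, 31, 32, 37}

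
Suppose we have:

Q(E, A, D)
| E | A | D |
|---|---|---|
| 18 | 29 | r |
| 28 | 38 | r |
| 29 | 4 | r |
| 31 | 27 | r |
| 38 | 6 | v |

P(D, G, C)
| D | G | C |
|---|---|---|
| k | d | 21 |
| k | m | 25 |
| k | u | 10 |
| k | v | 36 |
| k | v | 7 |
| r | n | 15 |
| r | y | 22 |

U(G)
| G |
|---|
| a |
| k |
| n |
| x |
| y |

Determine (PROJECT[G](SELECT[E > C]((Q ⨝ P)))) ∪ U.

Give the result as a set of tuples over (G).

{a, k, n, x, y}

Natural join on D: {(18, 29, r, n, 15), (18, 29, r, y, 22), (28, 38, r, n, 15), (28, 38, r, y, 22), (29, 4, r, n, 15), (29, 4, r, y, 22), (31, 27, r, n, 15), (31, 27, r, y, 22)}
Filtering on E > C leaves {(18, 29, r, n, 15), (28, 38, r, n, 15), (28, 38, r, y, 22), (29, 4, r, n, 15), (29, 4, r, y, 22), (31, 27, r, n, 15), (31, 27, r, y, 22)}.
Projecting to G (5 duplicate(s) eliminated): {n, y}
Taking the union: {a, k, n, x, y}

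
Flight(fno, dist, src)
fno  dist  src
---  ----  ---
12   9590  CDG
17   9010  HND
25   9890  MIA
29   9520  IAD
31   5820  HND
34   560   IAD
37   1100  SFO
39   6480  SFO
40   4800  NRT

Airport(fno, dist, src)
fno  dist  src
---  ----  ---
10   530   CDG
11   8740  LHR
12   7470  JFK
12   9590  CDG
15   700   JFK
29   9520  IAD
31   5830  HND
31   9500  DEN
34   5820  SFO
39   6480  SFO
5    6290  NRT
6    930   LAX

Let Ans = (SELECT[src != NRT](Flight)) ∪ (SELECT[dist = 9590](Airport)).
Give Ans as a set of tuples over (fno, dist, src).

{(12, 9590, CDG), (17, 9010, HND), (25, 9890, MIA), (29, 9520, IAD), (31, 5820, HND), (34, 560, IAD), (37, 1100, SFO), (39, 6480, SFO)}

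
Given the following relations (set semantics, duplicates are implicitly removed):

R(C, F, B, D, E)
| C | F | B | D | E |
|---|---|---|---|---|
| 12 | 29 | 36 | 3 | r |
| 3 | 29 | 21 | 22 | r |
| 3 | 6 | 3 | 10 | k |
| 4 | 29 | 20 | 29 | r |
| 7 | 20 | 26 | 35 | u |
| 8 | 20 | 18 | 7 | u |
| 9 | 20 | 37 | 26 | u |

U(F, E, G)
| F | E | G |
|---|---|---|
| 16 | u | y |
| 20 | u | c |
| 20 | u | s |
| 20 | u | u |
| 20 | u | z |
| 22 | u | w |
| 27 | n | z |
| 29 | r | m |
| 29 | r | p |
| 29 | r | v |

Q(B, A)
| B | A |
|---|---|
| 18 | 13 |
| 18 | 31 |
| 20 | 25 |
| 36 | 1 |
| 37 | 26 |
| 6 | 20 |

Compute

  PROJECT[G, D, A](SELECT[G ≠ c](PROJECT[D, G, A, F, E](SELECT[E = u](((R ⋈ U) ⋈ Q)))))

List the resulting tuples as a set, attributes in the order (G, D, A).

{(s, 26, 26), (s, 7, 13), (s, 7, 31), (u, 26, 26), (u, 7, 13), (u, 7, 31), (z, 26, 26), (z, 7, 13), (z, 7, 31)}

R ⋈ U (natural join on F, E): {(12, 29, 36, 3, r, m), (12, 29, 36, 3, r, p), (12, 29, 36, 3, r, v), (3, 29, 21, 22, r, m), (3, 29, 21, 22, r, p), (3, 29, 21, 22, r, v), (4, 29, 20, 29, r, m), (4, 29, 20, 29, r, p), (4, 29, 20, 29, r, v), (7, 20, 26, 35, u, c), (7, 20, 26, 35, u, s), (7, 20, 26, 35, u, u), (7, 20, 26, 35, u, z), (8, 20, 18, 7, u, c), (8, 20, 18, 7, u, s), (8, 20, 18, 7, u, u), (8, 20, 18, 7, u, z), (9, 20, 37, 26, u, c), (9, 20, 37, 26, u, s), (9, 20, 37, 26, u, u), (9, 20, 37, 26, u, z)}
(R ⋈ U) ⋈ Q (natural join on B): {(12, 29, 36, 3, r, m, 1), (12, 29, 36, 3, r, p, 1), (12, 29, 36, 3, r, v, 1), (4, 29, 20, 29, r, m, 25), (4, 29, 20, 29, r, p, 25), (4, 29, 20, 29, r, v, 25), (8, 20, 18, 7, u, c, 13), (8, 20, 18, 7, u, c, 31), (8, 20, 18, 7, u, s, 13), (8, 20, 18, 7, u, s, 31), (8, 20, 18, 7, u, u, 13), (8, 20, 18, 7, u, u, 31), (8, 20, 18, 7, u, z, 13), (8, 20, 18, 7, u, z, 31), (9, 20, 37, 26, u, c, 26), (9, 20, 37, 26, u, s, 26), (9, 20, 37, 26, u, u, 26), (9, 20, 37, 26, u, z, 26)}
Selection E = u: {(8, 20, 18, 7, u, c, 13), (8, 20, 18, 7, u, c, 31), (8, 20, 18, 7, u, s, 13), (8, 20, 18, 7, u, s, 31), (8, 20, 18, 7, u, u, 13), (8, 20, 18, 7, u, u, 31), (8, 20, 18, 7, u, z, 13), (8, 20, 18, 7, u, z, 31), (9, 20, 37, 26, u, c, 26), (9, 20, 37, 26, u, s, 26), (9, 20, 37, 26, u, u, 26), (9, 20, 37, 26, u, z, 26)}
Keep only column(s) D, G, A, F, E: {(26, c, 26, 20, u), (26, s, 26, 20, u), (26, u, 26, 20, u), (26, z, 26, 20, u), (7, c, 13, 20, u), (7, c, 31, 20, u), (7, s, 13, 20, u), (7, s, 31, 20, u), (7, u, 13, 20, u), (7, u, 31, 20, u), (7, z, 13, 20, u), (7, z, 31, 20, u)}
Selection G ≠ c: {(26, s, 26, 20, u), (26, u, 26, 20, u), (26, z, 26, 20, u), (7, s, 13, 20, u), (7, s, 31, 20, u), (7, u, 13, 20, u), (7, u, 31, 20, u), (7, z, 13, 20, u), (7, z, 31, 20, u)}
Keep only column(s) G, D, A: {(s, 26, 26), (s, 7, 13), (s, 7, 31), (u, 26, 26), (u, 7, 13), (u, 7, 31), (z, 26, 26), (z, 7, 13), (z, 7, 31)}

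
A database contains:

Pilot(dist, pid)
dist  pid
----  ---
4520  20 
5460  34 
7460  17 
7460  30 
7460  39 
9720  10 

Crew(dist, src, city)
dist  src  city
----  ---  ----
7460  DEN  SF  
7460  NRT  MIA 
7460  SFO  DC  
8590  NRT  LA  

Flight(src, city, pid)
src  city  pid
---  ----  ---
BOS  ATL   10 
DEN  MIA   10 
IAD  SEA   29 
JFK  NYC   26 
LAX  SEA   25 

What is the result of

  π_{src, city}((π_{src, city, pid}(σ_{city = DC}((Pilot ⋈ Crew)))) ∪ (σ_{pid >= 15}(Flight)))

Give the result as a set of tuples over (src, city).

Joining Pilot and Crew on dist yields {(7460, 17, DEN, SF), (7460, 17, NRT, MIA), (7460, 17, SFO, DC), (7460, 30, DEN, SF), (7460, 30, NRT, MIA), (7460, 30, SFO, DC), (7460, 39, DEN, SF), (7460, 39, NRT, MIA), (7460, 39, SFO, DC)}.
σ[city = DC]: keep tuples satisfying city = DC → {(7460, 17, SFO, DC), (7460, 30, SFO, DC), (7460, 39, SFO, DC)}
π[src, city, pid]: project onto (src, city, pid) → {(SFO, DC, 17), (SFO, DC, 30), (SFO, DC, 39)}
σ[pid >= 15]: keep tuples satisfying pid >= 15 → {(IAD, SEA, 29), (JFK, NYC, 26), (LAX, SEA, 25)}
Set union of the two operands is {(IAD, SEA, 29), (JFK, NYC, 26), (LAX, SEA, 25), (SFO, DC, 17), (SFO, DC, 30), (SFO, DC, 39)}.
π[src, city]: project onto (src, city) (2 duplicate(s) eliminated) → {(IAD, SEA), (JFK, NYC), (LAX, SEA), (SFO, DC)}

{(IAD, SEA), (JFK, NYC), (LAX, SEA), (SFO, DC)}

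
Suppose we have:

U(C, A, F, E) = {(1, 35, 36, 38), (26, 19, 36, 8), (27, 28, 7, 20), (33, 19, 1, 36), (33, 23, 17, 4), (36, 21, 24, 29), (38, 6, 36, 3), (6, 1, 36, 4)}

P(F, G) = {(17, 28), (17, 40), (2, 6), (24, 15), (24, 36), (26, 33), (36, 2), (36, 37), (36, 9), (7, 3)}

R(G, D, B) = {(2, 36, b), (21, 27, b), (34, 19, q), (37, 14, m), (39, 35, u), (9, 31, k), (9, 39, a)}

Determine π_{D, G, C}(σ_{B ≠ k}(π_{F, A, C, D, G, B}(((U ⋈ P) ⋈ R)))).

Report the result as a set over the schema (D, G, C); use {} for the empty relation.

{(14, 37, 1), (14, 37, 26), (14, 37, 38), (14, 37, 6), (36, 2, 1), (36, 2, 26), (36, 2, 38), (36, 2, 6), (39, 9, 1), (39, 9, 26), (39, 9, 38), (39, 9, 6)}

Joining U and P on F yields {(1, 35, 36, 38, 2), (1, 35, 36, 38, 37), (1, 35, 36, 38, 9), (26, 19, 36, 8, 2), (26, 19, 36, 8, 37), (26, 19, 36, 8, 9), (27, 28, 7, 20, 3), (33, 23, 17, 4, 28), (33, 23, 17, 4, 40), (36, 21, 24, 29, 15), (36, 21, 24, 29, 36), (38, 6, 36, 3, 2), (38, 6, 36, 3, 37), (38, 6, 36, 3, 9), (6, 1, 36, 4, 2), (6, 1, 36, 4, 37), (6, 1, 36, 4, 9)}.
Joining (U ⋈ P) and R on G yields {(1, 35, 36, 38, 2, 36, b), (1, 35, 36, 38, 37, 14, m), (1, 35, 36, 38, 9, 31, k), (1, 35, 36, 38, 9, 39, a), (26, 19, 36, 8, 2, 36, b), (26, 19, 36, 8, 37, 14, m), (26, 19, 36, 8, 9, 31, k), (26, 19, 36, 8, 9, 39, a), (38, 6, 36, 3, 2, 36, b), (38, 6, 36, 3, 37, 14, m), (38, 6, 36, 3, 9, 31, k), (38, 6, 36, 3, 9, 39, a), (6, 1, 36, 4, 2, 36, b), (6, 1, 36, 4, 37, 14, m), (6, 1, 36, 4, 9, 31, k), (6, 1, 36, 4, 9, 39, a)}.
π[F, A, C, D, G, B]: project onto (F, A, C, D, G, B) → {(36, 1, 6, 14, 37, m), (36, 1, 6, 31, 9, k), (36, 1, 6, 36, 2, b), (36, 1, 6, 39, 9, a), (36, 19, 26, 14, 37, m), (36, 19, 26, 31, 9, k), (36, 19, 26, 36, 2, b), (36, 19, 26, 39, 9, a), (36, 35, 1, 14, 37, m), (36, 35, 1, 31, 9, k), (36, 35, 1, 36, 2, b), (36, 35, 1, 39, 9, a), (36, 6, 38, 14, 37, m), (36, 6, 38, 31, 9, k), (36, 6, 38, 36, 2, b), (36, 6, 38, 39, 9, a)}
Filtering on B ≠ k leaves {(36, 1, 6, 14, 37, m), (36, 1, 6, 36, 2, b), (36, 1, 6, 39, 9, a), (36, 19, 26, 14, 37, m), (36, 19, 26, 36, 2, b), (36, 19, 26, 39, 9, a), (36, 35, 1, 14, 37, m), (36, 35, 1, 36, 2, b), (36, 35, 1, 39, 9, a), (36, 6, 38, 14, 37, m), (36, 6, 38, 36, 2, b), (36, 6, 38, 39, 9, a)}.
π[D, G, C]: project onto (D, G, C) → {(14, 37, 1), (14, 37, 26), (14, 37, 38), (14, 37, 6), (36, 2, 1), (36, 2, 26), (36, 2, 38), (36, 2, 6), (39, 9, 1), (39, 9, 26), (39, 9, 38), (39, 9, 6)}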